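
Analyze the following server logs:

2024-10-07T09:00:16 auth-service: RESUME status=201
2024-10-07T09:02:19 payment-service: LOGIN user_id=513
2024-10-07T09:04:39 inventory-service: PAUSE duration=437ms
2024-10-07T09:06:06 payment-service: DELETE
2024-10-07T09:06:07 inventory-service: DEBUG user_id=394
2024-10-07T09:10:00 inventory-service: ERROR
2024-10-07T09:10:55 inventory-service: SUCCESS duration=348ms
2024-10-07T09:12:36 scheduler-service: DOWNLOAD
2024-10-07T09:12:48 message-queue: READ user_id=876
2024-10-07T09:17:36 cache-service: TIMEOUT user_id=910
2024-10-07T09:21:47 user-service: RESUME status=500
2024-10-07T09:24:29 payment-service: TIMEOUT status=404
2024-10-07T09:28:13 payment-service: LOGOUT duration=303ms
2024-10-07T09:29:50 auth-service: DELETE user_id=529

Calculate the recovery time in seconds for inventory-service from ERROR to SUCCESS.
55

To calculate recovery time:

1. Find ERROR event for inventory-service: 2024-10-07T09:10:00
2. Find next SUCCESS event for inventory-service: 2024-10-07T09:10:55
3. Recovery time: 2024-10-07T09:10:55 - 2024-10-07T09:10:00 = 55 seconds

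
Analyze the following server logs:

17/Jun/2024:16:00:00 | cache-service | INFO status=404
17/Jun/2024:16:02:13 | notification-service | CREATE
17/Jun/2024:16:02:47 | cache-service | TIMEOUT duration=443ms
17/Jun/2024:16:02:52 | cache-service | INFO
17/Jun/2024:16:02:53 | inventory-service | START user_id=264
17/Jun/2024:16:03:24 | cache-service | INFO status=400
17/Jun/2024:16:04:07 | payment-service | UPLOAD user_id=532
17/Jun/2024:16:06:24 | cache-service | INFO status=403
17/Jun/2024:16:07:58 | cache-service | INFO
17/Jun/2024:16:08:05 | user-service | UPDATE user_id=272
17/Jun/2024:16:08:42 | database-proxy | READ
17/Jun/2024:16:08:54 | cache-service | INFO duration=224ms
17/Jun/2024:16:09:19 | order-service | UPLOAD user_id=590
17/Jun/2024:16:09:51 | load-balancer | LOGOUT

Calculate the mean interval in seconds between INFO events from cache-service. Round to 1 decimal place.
106.8

To calculate average interval:

1. Find all INFO events for cache-service in order
2. Calculate time gaps between consecutive events
3. Compute mean of gaps: 534 / 5 = 106.8 seconds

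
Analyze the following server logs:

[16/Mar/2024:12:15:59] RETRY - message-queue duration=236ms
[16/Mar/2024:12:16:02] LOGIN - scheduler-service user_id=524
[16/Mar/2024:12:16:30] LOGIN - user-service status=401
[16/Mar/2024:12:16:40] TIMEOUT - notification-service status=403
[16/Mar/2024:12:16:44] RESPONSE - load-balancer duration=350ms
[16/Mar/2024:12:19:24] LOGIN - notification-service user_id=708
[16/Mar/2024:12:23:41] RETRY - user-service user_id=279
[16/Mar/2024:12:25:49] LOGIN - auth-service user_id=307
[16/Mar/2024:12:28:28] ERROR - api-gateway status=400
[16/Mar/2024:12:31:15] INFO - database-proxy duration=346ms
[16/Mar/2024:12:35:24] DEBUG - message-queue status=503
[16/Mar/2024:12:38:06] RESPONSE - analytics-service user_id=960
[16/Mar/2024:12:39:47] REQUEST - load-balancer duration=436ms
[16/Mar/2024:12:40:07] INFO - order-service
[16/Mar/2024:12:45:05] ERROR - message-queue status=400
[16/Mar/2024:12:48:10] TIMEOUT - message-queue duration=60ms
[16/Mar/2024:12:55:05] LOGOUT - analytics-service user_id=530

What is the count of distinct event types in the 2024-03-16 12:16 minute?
3

To count unique event types:

1. Filter events in the minute starting at 2024-03-16 12:16
2. Extract event types from matching entries
3. Count unique types: 3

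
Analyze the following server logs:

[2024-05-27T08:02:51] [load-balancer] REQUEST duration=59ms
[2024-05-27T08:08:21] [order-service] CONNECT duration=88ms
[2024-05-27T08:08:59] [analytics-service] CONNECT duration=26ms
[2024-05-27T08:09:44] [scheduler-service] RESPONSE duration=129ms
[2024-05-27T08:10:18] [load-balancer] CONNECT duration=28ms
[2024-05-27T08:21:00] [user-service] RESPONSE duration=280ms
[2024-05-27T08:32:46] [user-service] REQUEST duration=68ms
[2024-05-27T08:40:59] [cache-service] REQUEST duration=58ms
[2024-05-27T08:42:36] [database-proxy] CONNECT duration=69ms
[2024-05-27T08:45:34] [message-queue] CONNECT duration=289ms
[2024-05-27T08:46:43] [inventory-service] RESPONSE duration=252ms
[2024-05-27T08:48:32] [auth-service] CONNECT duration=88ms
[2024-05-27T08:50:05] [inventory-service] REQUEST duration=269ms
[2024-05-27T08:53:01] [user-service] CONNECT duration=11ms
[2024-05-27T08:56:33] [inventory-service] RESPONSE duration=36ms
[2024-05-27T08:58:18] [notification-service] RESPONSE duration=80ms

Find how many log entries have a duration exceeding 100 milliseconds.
5

To count timeouts:

1. Threshold: 100ms
2. Extract duration from each log entry
3. Count entries where duration > 100
4. Timeout count: 5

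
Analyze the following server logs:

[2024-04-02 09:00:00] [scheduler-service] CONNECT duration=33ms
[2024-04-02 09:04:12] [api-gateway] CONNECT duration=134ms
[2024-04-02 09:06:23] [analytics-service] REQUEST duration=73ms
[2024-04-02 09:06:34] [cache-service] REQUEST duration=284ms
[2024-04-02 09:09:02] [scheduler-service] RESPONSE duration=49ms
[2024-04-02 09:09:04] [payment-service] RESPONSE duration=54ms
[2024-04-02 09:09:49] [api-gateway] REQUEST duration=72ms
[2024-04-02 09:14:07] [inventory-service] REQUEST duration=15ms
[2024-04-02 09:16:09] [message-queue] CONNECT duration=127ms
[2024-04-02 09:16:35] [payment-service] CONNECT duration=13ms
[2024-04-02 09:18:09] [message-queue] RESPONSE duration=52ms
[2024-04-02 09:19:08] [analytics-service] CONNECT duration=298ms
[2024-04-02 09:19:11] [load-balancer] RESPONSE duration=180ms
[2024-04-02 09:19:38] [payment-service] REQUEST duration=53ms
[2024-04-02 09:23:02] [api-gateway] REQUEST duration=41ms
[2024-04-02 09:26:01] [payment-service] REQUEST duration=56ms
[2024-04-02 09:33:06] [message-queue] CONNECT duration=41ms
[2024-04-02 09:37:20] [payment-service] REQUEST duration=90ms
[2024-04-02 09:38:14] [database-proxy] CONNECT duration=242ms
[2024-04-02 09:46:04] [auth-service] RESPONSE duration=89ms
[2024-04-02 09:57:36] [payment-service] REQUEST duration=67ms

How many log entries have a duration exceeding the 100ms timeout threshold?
6

To count timeouts:

1. Threshold: 100ms
2. Extract duration from each log entry
3. Count entries where duration > 100
4. Timeout count: 6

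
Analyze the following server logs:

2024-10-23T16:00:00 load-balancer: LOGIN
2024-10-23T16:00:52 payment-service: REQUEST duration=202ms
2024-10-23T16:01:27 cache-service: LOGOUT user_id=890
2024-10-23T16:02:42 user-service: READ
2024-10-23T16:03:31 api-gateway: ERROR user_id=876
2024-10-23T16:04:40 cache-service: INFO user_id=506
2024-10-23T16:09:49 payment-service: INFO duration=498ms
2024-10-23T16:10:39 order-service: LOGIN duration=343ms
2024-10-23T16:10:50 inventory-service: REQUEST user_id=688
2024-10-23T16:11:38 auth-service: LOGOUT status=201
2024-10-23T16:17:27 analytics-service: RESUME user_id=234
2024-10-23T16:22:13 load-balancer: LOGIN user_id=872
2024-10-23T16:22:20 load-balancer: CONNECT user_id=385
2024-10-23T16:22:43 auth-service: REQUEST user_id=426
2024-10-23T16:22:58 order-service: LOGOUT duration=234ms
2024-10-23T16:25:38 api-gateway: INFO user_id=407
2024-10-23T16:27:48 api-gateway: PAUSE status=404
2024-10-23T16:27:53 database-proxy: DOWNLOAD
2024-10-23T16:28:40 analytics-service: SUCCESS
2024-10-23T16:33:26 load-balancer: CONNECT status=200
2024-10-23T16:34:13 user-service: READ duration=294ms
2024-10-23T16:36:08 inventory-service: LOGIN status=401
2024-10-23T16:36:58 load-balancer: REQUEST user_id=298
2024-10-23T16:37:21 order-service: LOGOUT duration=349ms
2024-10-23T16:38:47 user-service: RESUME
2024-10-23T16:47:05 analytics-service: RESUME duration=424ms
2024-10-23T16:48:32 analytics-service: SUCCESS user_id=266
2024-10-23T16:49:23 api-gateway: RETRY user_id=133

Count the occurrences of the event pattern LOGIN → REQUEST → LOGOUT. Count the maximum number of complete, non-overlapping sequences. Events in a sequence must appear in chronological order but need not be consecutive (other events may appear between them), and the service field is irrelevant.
4

To count sequences:

1. Look for pattern: LOGIN → REQUEST → LOGOUT
2. Greedily scan the log in chronological order, matching each sequence element in turn (ignoring service)
3. Each time the full pattern completes, increment the count and restart matching from the next event
4. Complete non-overlapping sequences found: 4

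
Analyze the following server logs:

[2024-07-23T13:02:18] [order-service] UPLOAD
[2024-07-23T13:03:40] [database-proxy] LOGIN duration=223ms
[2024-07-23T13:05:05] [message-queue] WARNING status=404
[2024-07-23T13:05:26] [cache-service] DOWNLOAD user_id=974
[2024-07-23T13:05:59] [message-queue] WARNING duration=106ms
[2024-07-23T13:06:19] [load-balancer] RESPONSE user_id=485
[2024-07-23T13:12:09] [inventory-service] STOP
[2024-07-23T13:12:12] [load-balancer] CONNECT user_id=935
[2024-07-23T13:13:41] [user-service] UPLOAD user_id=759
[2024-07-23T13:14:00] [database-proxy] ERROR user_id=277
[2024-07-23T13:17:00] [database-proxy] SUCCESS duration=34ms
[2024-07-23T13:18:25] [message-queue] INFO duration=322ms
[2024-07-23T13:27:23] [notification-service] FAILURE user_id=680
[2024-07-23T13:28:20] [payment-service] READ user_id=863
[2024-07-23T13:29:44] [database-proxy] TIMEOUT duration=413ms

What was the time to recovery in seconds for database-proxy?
180

To calculate recovery time:

1. Find ERROR event for database-proxy: 2024-07-23T13:14:00
2. Find next SUCCESS event for database-proxy: 2024-07-23T13:17:00
3. Recovery time: 2024-07-23T13:17:00 - 2024-07-23T13:14:00 = 180 seconds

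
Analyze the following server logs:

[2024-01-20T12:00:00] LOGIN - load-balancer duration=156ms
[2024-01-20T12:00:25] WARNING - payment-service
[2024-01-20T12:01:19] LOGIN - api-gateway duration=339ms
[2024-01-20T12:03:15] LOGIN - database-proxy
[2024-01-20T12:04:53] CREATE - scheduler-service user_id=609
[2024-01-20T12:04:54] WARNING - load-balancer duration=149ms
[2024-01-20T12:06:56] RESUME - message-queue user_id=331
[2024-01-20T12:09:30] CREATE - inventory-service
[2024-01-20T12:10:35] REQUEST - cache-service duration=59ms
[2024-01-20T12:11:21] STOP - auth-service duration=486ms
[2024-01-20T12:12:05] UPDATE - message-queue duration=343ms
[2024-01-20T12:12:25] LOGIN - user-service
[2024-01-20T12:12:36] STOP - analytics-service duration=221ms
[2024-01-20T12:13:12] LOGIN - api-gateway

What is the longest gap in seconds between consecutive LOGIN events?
550

To find the longest gap:

1. Extract all LOGIN events in chronological order
2. Calculate time differences between consecutive events
3. Find the maximum difference
4. Longest gap: 550 seconds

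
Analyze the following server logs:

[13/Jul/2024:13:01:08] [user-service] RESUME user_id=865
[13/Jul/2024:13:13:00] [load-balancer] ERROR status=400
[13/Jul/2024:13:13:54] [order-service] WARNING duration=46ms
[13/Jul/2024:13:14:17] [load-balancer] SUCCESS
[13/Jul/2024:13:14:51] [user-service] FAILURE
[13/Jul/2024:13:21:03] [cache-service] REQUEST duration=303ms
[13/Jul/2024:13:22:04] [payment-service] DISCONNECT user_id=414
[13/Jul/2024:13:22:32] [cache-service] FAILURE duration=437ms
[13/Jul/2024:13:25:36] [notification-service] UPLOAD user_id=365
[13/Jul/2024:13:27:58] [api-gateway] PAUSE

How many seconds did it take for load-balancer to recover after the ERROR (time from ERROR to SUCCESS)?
77

To calculate recovery time:

1. Find ERROR event for load-balancer: 13/Jul/2024:13:13:00
2. Find next SUCCESS event for load-balancer: 13/Jul/2024:13:14:17
3. Recovery time: 13/Jul/2024:13:14:17 - 13/Jul/2024:13:13:00 = 77 seconds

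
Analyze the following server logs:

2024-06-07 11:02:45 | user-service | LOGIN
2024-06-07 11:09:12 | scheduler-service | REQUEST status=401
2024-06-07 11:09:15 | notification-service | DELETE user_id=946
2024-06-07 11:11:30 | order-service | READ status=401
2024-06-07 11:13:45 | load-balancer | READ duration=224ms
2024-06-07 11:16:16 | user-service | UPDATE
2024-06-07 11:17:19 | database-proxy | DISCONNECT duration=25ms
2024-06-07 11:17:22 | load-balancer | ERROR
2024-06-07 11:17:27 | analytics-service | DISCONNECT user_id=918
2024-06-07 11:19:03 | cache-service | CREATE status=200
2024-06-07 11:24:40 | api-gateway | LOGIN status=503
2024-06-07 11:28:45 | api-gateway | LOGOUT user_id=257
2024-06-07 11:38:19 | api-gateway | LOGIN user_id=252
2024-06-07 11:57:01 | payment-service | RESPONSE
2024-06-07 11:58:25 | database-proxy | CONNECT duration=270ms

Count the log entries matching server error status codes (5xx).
1

To find matching entries:

1. Pattern to match: server error status codes (5xx)
2. Scan each log entry for the pattern
3. Count matches: 1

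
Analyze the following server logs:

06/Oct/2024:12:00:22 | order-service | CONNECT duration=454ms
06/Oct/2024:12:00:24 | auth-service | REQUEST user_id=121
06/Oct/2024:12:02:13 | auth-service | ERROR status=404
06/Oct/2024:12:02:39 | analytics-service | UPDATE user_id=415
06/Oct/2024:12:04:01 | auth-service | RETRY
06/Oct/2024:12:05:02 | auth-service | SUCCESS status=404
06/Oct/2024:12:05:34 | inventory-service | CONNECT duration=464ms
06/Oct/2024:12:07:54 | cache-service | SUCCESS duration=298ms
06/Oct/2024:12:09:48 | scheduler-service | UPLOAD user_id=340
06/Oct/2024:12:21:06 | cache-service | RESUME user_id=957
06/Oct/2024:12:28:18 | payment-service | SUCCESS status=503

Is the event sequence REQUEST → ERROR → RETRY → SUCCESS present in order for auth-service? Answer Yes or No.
Yes

To verify sequence order:

1. Find all events in sequence REQUEST → ERROR → RETRY → SUCCESS for auth-service
2. Extract their timestamps
3. Check if timestamps are in ascending order
4. Result: Yes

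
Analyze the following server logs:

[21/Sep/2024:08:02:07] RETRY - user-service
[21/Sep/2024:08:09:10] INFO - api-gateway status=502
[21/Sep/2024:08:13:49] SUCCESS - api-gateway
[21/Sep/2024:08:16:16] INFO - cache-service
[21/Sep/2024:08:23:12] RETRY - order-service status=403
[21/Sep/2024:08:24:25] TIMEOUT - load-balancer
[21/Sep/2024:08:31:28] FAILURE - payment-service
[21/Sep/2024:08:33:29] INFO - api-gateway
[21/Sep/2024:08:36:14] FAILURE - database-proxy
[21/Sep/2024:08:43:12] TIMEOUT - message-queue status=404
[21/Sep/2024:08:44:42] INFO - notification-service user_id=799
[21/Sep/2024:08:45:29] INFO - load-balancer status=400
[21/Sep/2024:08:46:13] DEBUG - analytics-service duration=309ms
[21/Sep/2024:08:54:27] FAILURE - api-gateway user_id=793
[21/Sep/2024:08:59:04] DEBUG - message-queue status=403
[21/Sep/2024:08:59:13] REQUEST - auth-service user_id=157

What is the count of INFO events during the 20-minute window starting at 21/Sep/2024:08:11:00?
1

To count events in the time window:

1. Window boundaries: 21/Sep/2024:08:11:00 to 21/Sep/2024:08:31:00
2. Filter for INFO events within this window
3. Count matching events: 1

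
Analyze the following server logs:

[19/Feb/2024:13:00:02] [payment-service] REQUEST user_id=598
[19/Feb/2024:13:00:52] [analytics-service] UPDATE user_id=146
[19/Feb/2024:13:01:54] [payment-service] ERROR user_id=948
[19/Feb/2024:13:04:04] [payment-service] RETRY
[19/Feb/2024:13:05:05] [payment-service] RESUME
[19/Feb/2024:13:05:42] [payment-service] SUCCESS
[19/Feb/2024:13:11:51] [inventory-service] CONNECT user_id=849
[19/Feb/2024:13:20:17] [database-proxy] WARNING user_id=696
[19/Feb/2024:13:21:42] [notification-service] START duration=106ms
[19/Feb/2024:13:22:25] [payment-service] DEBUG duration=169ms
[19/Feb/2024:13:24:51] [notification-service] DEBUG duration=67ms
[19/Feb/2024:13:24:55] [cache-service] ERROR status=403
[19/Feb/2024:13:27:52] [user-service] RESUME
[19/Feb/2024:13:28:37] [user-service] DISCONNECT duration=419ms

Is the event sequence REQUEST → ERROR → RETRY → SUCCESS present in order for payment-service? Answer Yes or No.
Yes

To verify sequence order:

1. Find all events in sequence REQUEST → ERROR → RETRY → SUCCESS for payment-service
2. Extract their timestamps
3. Check if timestamps are in ascending order
4. Result: Yes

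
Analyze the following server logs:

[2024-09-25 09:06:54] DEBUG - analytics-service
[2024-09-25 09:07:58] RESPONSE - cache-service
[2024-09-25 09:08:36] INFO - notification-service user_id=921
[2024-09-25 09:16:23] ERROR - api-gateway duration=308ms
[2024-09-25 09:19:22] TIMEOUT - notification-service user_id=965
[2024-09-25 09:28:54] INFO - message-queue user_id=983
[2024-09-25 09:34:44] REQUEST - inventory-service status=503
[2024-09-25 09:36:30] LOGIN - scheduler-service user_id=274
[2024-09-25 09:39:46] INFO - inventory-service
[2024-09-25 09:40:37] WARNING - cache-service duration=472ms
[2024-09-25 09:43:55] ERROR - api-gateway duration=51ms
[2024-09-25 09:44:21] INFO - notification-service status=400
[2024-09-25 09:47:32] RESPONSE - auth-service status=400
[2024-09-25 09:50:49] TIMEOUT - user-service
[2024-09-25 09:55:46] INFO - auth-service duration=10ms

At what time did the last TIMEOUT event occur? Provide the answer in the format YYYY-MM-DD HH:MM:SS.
2024-09-25 09:50:49

To find the last event:

1. Filter for all TIMEOUT events
2. Sort by timestamp
3. Select the last one
4. Timestamp: 2024-09-25 09:50:49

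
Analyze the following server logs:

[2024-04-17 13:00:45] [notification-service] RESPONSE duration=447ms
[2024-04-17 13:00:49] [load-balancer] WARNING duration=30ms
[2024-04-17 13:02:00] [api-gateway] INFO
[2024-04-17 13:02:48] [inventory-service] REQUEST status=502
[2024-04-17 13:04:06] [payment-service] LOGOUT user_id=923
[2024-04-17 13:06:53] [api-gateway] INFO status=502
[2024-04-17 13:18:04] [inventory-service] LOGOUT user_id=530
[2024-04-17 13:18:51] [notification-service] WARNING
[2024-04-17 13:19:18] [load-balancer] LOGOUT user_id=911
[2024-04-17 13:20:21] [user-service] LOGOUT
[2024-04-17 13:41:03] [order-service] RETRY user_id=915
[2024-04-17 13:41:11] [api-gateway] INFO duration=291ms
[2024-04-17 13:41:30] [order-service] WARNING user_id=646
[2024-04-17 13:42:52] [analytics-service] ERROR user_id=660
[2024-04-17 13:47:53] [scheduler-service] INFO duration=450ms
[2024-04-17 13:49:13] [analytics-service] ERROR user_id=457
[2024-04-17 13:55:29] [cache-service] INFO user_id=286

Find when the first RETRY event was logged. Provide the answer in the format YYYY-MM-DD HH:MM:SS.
2024-04-17 13:41:03

To find the first event:

1. Filter for all RETRY events
2. Sort by timestamp
3. Select the first one
4. Timestamp: 2024-04-17 13:41:03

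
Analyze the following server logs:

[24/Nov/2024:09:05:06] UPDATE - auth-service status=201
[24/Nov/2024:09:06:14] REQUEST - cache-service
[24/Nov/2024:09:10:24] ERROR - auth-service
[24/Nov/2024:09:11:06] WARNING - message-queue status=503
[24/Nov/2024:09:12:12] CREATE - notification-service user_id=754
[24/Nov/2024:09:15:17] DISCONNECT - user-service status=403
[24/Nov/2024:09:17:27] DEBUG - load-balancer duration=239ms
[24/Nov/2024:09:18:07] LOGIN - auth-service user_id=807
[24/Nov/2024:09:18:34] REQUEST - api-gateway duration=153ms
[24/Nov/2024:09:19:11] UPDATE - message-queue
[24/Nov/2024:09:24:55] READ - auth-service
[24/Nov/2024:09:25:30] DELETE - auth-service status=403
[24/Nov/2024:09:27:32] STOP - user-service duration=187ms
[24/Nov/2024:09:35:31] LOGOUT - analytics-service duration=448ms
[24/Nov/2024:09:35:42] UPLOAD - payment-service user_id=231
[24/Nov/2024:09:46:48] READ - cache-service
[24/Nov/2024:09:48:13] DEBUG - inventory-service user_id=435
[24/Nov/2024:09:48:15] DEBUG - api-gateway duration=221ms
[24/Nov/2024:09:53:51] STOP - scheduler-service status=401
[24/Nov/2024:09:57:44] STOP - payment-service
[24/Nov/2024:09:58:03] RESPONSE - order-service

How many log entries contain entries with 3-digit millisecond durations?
5

To find matching entries:

1. Pattern to match: entries with 3-digit millisecond durations
2. Scan each log entry for the pattern
3. Count matches: 5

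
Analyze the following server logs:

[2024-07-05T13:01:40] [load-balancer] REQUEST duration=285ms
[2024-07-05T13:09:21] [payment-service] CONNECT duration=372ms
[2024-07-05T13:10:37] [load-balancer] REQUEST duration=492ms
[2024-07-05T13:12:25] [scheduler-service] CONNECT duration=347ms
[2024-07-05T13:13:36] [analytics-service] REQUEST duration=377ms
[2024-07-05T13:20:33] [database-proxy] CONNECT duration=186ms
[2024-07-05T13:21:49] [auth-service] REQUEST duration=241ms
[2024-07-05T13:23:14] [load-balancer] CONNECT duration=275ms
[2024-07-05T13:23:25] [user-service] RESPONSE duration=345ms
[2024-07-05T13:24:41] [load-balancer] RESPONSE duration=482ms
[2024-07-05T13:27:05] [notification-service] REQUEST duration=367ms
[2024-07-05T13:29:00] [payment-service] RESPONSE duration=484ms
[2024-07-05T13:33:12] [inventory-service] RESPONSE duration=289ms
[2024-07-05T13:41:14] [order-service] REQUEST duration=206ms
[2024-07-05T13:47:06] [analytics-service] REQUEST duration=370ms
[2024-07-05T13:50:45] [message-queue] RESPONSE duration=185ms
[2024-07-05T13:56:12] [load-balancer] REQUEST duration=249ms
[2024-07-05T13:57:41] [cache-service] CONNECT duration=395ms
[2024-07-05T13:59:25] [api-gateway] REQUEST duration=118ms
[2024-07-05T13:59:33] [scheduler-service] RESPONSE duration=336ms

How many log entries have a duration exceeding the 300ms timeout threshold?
11

To count timeouts:

1. Threshold: 300ms
2. Extract duration from each log entry
3. Count entries where duration > 300
4. Timeout count: 11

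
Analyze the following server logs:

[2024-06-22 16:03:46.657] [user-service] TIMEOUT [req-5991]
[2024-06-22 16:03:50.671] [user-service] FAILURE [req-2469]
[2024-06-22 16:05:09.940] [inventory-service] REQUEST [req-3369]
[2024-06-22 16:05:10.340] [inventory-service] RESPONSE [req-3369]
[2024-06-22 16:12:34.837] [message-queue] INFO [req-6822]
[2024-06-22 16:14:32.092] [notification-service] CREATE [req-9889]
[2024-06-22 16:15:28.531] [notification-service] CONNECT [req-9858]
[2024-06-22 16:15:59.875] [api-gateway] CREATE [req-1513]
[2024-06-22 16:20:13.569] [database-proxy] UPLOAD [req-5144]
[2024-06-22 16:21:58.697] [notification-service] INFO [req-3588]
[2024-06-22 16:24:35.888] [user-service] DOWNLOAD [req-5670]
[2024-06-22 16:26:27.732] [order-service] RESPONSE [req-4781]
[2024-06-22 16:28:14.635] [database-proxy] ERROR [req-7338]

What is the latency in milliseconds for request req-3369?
400

To calculate latency:

1. Find REQUEST with id req-3369: 2024-06-22 16:05:09.940
2. Find RESPONSE with id req-3369: 2024-06-22 16:05:10.340
3. Latency: 2024-06-22 16:05:10.340 - 2024-06-22 16:05:09.940 = 400ms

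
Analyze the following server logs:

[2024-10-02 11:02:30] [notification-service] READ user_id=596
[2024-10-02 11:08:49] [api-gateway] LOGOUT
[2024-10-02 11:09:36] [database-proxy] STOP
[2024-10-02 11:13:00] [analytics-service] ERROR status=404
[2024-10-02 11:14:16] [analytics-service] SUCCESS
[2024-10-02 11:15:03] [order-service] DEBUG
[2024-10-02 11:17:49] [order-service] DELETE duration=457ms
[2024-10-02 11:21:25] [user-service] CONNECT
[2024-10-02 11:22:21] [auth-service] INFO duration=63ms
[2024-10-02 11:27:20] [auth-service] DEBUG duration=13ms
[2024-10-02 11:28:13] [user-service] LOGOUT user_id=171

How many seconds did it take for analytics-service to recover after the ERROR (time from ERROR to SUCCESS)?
76

To calculate recovery time:

1. Find ERROR event for analytics-service: 2024-10-02 11:13:00
2. Find next SUCCESS event for analytics-service: 2024-10-02 11:14:16
3. Recovery time: 2024-10-02 11:14:16 - 2024-10-02 11:13:00 = 76 seconds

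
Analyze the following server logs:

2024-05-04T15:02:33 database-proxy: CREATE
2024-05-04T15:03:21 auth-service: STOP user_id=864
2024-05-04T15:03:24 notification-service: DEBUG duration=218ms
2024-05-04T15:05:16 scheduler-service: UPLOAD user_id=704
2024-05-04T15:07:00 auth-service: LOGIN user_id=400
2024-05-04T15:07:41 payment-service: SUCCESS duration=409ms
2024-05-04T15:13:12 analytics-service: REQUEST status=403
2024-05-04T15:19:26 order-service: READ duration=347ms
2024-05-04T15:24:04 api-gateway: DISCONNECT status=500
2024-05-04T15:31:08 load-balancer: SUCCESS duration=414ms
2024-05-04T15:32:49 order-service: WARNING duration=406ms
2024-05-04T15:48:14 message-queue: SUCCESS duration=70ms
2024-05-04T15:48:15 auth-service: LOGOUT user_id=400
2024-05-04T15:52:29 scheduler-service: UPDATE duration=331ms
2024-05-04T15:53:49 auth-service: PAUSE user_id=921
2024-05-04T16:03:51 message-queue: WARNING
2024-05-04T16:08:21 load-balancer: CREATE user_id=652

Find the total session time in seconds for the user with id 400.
2475

To calculate session duration:

1. Find LOGIN event for user_id=400: 2024-05-04T15:07:00
2. Find LOGOUT event for user_id=400: 2024-05-04T15:48:15
3. Session duration: 2024-05-04T15:48:15 - 2024-05-04T15:07:00 = 2475 seconds (41 minutes)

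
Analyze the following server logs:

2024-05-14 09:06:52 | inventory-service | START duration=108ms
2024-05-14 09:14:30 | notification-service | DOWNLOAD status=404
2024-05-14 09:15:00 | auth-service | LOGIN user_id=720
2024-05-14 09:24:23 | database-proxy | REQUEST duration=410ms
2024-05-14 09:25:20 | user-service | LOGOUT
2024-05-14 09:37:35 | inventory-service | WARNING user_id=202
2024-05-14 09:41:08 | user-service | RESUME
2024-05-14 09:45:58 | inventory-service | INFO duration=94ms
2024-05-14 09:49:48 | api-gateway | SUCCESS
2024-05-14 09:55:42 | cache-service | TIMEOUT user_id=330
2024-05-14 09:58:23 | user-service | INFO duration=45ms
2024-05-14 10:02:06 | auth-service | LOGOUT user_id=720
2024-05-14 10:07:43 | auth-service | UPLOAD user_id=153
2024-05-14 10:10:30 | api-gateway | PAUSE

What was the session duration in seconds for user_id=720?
2826

To calculate session duration:

1. Find LOGIN event for user_id=720: 2024-05-14 09:15:00
2. Find LOGOUT event for user_id=720: 2024-05-14 10:02:06
3. Session duration: 2024-05-14 10:02:06 - 2024-05-14 09:15:00 = 2826 seconds (47 minutes)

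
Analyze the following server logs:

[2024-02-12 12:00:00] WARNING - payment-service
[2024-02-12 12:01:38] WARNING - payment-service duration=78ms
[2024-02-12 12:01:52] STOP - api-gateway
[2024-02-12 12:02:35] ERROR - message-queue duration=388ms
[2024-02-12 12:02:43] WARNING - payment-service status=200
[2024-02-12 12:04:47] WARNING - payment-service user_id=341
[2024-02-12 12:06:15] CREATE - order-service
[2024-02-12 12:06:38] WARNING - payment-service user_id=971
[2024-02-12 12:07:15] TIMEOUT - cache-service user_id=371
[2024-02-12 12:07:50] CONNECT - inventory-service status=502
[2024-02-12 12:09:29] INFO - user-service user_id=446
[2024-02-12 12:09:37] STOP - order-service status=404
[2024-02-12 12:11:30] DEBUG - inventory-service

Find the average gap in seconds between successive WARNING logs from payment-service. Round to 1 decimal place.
99.5

To calculate average interval:

1. Find all WARNING events for payment-service in order
2. Calculate time gaps between consecutive events
3. Compute mean of gaps: 398 / 4 = 99.5 seconds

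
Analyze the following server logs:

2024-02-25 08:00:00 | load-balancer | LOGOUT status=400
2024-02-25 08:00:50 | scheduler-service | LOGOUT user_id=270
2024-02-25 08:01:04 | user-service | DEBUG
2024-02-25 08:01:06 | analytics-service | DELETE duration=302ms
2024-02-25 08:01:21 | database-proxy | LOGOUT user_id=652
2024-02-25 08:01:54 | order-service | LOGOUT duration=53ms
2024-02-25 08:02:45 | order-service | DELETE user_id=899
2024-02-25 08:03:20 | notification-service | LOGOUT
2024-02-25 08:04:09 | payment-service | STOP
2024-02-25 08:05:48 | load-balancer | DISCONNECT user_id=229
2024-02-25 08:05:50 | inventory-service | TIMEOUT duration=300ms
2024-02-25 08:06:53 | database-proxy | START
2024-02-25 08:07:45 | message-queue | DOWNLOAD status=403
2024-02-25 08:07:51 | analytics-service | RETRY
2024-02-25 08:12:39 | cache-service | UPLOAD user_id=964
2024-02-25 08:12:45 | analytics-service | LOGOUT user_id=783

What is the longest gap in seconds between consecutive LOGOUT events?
565

To find the longest gap:

1. Extract all LOGOUT events in chronological order
2. Calculate time differences between consecutive events
3. Find the maximum difference
4. Longest gap: 565 seconds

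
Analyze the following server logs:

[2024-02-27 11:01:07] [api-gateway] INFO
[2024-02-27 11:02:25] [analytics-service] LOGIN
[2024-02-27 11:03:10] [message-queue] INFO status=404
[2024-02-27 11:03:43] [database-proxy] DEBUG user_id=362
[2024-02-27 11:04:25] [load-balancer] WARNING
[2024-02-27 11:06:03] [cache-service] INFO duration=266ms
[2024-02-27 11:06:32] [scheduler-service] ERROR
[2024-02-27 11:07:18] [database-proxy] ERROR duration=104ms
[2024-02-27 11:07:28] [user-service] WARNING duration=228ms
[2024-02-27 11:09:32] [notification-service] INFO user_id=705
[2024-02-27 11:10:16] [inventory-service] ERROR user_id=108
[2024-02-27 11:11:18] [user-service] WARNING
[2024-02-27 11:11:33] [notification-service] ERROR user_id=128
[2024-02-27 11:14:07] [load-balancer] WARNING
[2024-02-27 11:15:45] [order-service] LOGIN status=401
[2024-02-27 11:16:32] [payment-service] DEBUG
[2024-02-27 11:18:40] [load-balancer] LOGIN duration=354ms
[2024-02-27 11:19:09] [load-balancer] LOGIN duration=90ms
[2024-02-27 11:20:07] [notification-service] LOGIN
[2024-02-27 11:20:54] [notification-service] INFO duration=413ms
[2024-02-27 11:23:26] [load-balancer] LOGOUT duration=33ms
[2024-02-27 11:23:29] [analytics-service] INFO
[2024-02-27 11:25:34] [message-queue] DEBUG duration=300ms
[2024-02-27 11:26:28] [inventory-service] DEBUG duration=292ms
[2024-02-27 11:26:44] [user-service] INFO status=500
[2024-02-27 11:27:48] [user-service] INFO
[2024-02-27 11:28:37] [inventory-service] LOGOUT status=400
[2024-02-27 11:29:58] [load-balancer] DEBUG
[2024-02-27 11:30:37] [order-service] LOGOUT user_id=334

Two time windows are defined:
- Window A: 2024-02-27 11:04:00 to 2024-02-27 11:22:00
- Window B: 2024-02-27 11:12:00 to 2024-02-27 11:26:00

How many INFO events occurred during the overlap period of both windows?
1

To find overlap events:

1. Window A: 2024-02-27 11:04:00 to 2024-02-27 11:22:00
2. Window B: 2024-02-27 11:12:00 to 2024-02-27 11:26:00
3. Overlap period: 2024-02-27 11:12:00 to 2024-02-27 11:22:00
4. Count INFO events in overlap: 1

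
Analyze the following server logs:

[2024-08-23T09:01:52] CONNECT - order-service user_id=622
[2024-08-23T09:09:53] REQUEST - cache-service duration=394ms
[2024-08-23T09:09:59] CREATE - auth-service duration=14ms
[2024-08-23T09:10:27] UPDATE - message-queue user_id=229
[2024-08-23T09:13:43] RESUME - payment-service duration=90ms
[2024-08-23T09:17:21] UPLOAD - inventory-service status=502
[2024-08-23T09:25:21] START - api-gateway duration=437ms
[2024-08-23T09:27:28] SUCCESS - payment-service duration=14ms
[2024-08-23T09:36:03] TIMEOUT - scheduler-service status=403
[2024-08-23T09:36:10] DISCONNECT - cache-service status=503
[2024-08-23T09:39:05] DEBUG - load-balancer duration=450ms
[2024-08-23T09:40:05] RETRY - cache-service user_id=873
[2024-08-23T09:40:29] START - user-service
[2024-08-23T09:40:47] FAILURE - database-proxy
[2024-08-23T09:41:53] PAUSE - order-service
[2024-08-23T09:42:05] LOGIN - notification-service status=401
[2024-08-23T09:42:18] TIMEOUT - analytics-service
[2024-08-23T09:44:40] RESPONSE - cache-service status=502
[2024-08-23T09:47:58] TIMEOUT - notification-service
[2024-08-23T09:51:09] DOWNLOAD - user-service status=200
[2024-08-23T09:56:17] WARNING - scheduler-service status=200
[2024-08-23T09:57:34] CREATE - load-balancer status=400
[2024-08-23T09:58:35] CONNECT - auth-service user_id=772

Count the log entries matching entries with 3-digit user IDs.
4

To find matching entries:

1. Pattern to match: entries with 3-digit user IDs
2. Scan each log entry for the pattern
3. Count matches: 4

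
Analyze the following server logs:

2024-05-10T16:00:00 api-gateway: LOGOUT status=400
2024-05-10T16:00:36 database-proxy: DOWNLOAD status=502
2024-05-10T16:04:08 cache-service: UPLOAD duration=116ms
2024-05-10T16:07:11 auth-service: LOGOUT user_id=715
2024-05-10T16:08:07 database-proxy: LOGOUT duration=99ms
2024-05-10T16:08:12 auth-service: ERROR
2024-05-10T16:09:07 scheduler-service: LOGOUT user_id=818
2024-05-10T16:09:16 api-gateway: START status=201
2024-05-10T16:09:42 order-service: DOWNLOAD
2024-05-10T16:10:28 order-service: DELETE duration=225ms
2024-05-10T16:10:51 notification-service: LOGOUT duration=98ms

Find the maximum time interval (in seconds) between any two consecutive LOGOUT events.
431

To find the longest gap:

1. Extract all LOGOUT events in chronological order
2. Calculate time differences between consecutive events
3. Find the maximum difference
4. Longest gap: 431 seconds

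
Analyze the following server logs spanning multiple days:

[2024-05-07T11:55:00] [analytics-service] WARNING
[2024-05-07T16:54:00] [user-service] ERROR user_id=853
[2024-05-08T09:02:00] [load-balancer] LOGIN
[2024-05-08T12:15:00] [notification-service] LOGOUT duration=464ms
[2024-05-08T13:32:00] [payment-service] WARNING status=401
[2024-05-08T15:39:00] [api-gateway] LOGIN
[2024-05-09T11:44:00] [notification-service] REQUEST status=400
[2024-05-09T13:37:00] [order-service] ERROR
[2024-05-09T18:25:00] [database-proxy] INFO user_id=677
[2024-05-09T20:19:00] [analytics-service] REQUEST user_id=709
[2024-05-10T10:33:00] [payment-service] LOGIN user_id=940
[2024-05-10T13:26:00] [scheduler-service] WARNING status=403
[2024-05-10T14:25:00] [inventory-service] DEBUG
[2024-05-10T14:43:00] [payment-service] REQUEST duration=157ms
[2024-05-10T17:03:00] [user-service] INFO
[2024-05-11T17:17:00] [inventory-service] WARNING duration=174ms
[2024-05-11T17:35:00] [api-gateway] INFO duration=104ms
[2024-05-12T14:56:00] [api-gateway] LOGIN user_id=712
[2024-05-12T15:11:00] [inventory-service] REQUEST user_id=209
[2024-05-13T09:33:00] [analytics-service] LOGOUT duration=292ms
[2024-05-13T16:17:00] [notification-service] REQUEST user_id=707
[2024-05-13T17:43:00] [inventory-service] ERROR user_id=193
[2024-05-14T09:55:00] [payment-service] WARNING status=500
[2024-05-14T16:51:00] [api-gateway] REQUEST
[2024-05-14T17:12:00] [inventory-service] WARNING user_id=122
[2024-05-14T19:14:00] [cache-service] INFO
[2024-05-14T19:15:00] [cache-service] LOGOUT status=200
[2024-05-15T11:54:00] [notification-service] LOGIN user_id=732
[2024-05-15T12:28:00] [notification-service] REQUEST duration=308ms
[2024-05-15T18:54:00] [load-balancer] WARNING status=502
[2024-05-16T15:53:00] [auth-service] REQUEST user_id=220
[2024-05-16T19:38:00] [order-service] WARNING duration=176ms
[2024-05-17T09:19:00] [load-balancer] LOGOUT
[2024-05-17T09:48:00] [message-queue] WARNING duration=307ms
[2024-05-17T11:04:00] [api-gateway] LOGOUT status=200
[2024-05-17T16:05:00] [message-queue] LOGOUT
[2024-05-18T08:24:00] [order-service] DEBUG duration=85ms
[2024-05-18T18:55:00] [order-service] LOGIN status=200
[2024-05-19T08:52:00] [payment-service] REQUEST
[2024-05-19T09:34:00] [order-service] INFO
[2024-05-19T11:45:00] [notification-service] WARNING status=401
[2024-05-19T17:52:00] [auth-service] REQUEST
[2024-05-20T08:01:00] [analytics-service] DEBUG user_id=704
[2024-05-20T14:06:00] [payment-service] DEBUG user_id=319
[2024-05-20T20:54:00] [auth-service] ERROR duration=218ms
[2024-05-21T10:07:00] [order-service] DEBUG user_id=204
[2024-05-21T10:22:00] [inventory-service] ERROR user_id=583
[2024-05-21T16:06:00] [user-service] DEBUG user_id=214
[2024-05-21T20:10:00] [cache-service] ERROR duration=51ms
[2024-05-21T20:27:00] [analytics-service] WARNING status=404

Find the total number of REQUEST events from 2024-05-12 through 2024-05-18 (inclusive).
5

To filter by date range:

1. Date range: 2024-05-12 through 2024-05-18, both dates inclusive
2. Filter for REQUEST events whose date falls in this range
3. Count matching events: 5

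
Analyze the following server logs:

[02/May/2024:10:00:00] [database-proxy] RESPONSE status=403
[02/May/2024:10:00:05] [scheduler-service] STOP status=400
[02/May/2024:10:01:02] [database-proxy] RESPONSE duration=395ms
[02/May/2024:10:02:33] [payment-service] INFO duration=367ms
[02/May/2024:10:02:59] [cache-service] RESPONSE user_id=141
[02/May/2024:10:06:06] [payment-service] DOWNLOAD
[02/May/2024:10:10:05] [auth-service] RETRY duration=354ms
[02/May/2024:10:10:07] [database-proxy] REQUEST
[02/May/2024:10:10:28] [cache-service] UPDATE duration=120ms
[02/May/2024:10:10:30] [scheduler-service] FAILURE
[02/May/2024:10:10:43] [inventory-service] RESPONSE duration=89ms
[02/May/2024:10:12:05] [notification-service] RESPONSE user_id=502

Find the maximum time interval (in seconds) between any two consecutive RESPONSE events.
464

To find the longest gap:

1. Extract all RESPONSE events in chronological order
2. Calculate time differences between consecutive events
3. Find the maximum difference
4. Longest gap: 464 seconds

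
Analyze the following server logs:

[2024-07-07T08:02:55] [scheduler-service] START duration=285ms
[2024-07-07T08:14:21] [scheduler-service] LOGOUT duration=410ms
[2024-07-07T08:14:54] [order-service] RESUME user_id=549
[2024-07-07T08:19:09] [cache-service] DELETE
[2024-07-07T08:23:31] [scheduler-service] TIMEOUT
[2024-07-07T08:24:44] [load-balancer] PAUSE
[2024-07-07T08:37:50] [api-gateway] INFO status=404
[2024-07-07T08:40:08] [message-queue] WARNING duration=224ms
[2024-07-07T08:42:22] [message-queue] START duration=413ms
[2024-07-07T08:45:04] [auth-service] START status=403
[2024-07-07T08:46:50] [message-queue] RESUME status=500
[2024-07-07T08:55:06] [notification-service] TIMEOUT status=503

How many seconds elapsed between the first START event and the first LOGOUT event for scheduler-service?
686

To find the time between events:

1. Locate the first START event for scheduler-service: 2024-07-07T08:02:55
2. Locate the first LOGOUT event for scheduler-service: 2024-07-07T08:14:21
3. Calculate the difference: 2024-07-07T08:14:21 - 2024-07-07T08:02:55 = 686 seconds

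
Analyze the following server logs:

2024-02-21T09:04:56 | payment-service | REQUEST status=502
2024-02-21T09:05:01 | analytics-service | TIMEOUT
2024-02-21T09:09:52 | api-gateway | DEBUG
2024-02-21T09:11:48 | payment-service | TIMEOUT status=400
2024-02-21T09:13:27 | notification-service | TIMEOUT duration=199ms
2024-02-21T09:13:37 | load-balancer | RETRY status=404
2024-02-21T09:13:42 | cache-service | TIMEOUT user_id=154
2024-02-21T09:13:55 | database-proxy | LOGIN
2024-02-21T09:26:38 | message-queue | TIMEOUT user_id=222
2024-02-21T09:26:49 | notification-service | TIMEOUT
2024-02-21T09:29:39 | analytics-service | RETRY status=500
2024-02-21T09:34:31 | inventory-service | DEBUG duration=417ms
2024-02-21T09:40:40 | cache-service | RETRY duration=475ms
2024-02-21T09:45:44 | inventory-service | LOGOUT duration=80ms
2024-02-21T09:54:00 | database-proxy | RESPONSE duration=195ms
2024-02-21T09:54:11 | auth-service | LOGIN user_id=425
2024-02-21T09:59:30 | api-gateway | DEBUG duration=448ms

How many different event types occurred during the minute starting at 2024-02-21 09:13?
3

To count unique event types:

1. Filter events in the minute starting at 2024-02-21 09:13
2. Extract event types from matching entries
3. Count unique types: 3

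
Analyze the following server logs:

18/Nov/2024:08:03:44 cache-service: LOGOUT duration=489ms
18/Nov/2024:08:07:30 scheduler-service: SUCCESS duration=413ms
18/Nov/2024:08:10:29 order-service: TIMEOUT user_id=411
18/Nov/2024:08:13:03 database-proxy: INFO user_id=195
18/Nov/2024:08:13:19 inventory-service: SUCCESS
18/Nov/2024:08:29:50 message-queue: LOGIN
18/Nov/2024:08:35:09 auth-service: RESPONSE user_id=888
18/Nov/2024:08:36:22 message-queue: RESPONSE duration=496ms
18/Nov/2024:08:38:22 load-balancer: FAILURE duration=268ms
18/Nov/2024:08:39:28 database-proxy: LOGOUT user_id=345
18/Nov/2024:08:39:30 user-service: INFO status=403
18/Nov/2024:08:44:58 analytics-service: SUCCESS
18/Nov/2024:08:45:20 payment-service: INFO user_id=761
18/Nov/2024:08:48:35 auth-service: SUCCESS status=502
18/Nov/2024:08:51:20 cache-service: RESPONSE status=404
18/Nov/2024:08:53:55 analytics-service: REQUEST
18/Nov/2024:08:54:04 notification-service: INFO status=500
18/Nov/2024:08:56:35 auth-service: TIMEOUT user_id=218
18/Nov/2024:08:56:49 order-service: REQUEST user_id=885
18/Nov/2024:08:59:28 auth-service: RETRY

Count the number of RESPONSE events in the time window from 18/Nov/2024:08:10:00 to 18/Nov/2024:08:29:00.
0

To count events in the time window:

1. Window boundaries: 18/Nov/2024:08:10:00 to 18/Nov/2024:08:29:00
2. Filter for RESPONSE events within this window
3. Count matching events: 0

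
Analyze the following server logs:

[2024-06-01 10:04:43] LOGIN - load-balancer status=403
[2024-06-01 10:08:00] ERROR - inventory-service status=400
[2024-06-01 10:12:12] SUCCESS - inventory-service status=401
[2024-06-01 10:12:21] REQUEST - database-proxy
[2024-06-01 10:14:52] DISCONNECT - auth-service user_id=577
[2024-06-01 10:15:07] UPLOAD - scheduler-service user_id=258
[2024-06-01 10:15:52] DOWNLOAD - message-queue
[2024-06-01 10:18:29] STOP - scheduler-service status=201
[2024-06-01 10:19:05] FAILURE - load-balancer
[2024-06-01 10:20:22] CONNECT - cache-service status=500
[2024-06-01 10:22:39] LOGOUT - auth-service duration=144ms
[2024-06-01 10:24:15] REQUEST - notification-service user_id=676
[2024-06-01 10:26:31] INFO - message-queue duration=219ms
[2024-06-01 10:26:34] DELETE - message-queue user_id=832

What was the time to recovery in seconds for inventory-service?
252

To calculate recovery time:

1. Find ERROR event for inventory-service: 2024-06-01 10:08:00
2. Find next SUCCESS event for inventory-service: 2024-06-01 10:12:12
3. Recovery time: 2024-06-01 10:12:12 - 2024-06-01 10:08:00 = 252 seconds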